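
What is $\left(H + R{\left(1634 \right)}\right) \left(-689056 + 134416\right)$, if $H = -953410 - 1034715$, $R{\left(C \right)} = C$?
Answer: $1101787368240$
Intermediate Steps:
$H = -1988125$ ($H = -953410 - 1034715 = -1988125$)
$\left(H + R{\left(1634 \right)}\right) \left(-689056 + 134416\right) = \left(-1988125 + 1634\right) \left(-689056 + 134416\right) = \left(-1986491\right) \left(-554640\right) = 1101787368240$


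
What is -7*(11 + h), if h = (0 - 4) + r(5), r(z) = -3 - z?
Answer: 7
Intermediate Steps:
h = -12 (h = (0 - 4) + (-3 - 1*5) = -4 + (-3 - 5) = -4 - 8 = -12)
-7*(11 + h) = -7*(11 - 12) = -7*(-1) = 7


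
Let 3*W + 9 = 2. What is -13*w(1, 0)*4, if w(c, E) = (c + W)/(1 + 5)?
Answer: 104/9 ≈ 11.556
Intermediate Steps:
W = -7/3 (W = -3 + (⅓)*2 = -3 + ⅔ = -7/3 ≈ -2.3333)
w(c, E) = -7/18 + c/6 (w(c, E) = (c - 7/3)/(1 + 5) = (-7/3 + c)/6 = (-7/3 + c)*(⅙) = -7/18 + c/6)
-13*w(1, 0)*4 = -13*(-7/18 + (⅙)*1)*4 = -13*(-7/18 + ⅙)*4 = -13*(-2/9)*4 = (26/9)*4 = 104/9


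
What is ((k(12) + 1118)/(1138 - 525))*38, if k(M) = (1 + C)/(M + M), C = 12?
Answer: 510055/7356 ≈ 69.339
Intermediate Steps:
k(M) = 13/(2*M) (k(M) = (1 + 12)/(M + M) = 13/((2*M)) = 13*(1/(2*M)) = 13/(2*M))
((k(12) + 1118)/(1138 - 525))*38 = (((13/2)/12 + 1118)/(1138 - 525))*38 = (((13/2)*(1/12) + 1118)/613)*38 = ((13/24 + 1118)*(1/613))*38 = ((26845/24)*(1/613))*38 = (26845/14712)*38 = 510055/7356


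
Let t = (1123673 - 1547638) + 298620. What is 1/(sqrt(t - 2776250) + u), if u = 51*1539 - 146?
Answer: 78343/6140527244 - I*sqrt(2901595)/6140527244 ≈ 1.2758e-5 - 2.774e-7*I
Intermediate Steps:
t = -125345 (t = -423965 + 298620 = -125345)
u = 78343 (u = 78489 - 146 = 78343)
1/(sqrt(t - 2776250) + u) = 1/(sqrt(-125345 - 2776250) + 78343) = 1/(sqrt(-2901595) + 78343) = 1/(I*sqrt(2901595) + 78343) = 1/(78343 + I*sqrt(2901595))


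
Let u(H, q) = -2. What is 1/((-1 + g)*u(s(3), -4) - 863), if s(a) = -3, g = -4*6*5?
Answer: -1/621 ≈ -0.0016103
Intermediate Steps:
g = -120 (g = -24*5 = -120)
1/((-1 + g)*u(s(3), -4) - 863) = 1/((-1 - 120)*(-2) - 863) = 1/(-121*(-2) - 863) = 1/(242 - 863) = 1/(-621) = -1/621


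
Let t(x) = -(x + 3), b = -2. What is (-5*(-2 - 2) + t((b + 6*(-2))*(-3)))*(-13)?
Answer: 325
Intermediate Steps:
t(x) = -3 - x (t(x) = -(3 + x) = -3 - x)
(-5*(-2 - 2) + t((b + 6*(-2))*(-3)))*(-13) = (-5*(-2 - 2) + (-3 - (-2 + 6*(-2))*(-3)))*(-13) = (-5*(-4) + (-3 - (-2 - 12)*(-3)))*(-13) = (20 + (-3 - (-14)*(-3)))*(-13) = (20 + (-3 - 1*42))*(-13) = (20 + (-3 - 42))*(-13) = (20 - 45)*(-13) = -25*(-13) = 325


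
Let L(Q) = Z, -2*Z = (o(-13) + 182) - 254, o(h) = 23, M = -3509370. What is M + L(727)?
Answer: -7018691/2 ≈ -3.5093e+6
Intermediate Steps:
Z = 49/2 (Z = -((23 + 182) - 254)/2 = -(205 - 254)/2 = -1/2*(-49) = 49/2 ≈ 24.500)
L(Q) = 49/2
M + L(727) = -3509370 + 49/2 = -7018691/2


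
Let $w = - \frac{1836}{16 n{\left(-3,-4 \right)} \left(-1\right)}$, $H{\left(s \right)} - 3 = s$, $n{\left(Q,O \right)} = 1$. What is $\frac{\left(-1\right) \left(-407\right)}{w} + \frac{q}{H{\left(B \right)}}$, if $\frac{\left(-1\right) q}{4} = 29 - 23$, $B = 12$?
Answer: $\frac{4468}{2295} \approx 1.9468$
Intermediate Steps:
$H{\left(s \right)} = 3 + s$
$q = -24$ ($q = - 4 \left(29 - 23\right) = \left(-4\right) 6 = -24$)
$w = \frac{459}{4}$ ($w = - \frac{1836}{16 \cdot 1 \left(-1\right)} = - \frac{1836}{16 \left(-1\right)} = - \frac{1836}{-16} = \left(-1836\right) \left(- \frac{1}{16}\right) = \frac{459}{4} \approx 114.75$)
$\frac{\left(-1\right) \left(-407\right)}{w} + \frac{q}{H{\left(B \right)}} = \frac{\left(-1\right) \left(-407\right)}{\frac{459}{4}} - \frac{24}{3 + 12} = 407 \cdot \frac{4}{459} - \frac{24}{15} = \frac{1628}{459} - \frac{8}{5} = \frac{4468}{2295}$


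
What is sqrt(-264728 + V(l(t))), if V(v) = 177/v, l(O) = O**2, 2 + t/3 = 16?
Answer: I*sqrt(466980015)/42 ≈ 514.52*I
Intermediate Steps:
t = 42 (t = -6 + 3*16 = -6 + 48 = 42)
sqrt(-264728 + V(l(t))) = sqrt(-264728 + 177/(42**2)) = sqrt(-264728 + 177/1764) = sqrt(-264728 + 177*(1/1764)) = sqrt(-264728 + 59/588) = sqrt(-155660005/588) = I*sqrt(466980015)/42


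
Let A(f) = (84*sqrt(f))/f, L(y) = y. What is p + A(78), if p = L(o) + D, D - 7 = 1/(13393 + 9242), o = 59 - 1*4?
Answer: 1403371/22635 + 14*sqrt(78)/13 ≈ 71.511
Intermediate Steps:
o = 55 (o = 59 - 4 = 55)
D = 158446/22635 (D = 7 + 1/(13393 + 9242) = 7 + 1/22635 = 158446/22635 ≈ 7.0000)
A(f) = 84/sqrt(f)
p = 1403371/22635 (p = 55 + 158446/22635 = 1403371/22635 ≈ 62.000)
p + A(78) = 1403371/22635 + 84/sqrt(78) = 1403371/22635 + 84*(sqrt(78)/78) = 1403371/22635 + 14*sqrt(78)/13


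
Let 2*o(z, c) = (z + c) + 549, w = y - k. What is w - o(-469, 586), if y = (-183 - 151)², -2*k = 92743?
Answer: 315189/2 ≈ 1.5759e+5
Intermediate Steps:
k = -92743/2 (k = -½*92743 = -92743/2 ≈ -46372.)
y = 111556 (y = (-334)² = 111556)
w = 315855/2 (w = 111556 - 1*(-92743/2) = 111556 + 92743/2 = 315855/2 ≈ 1.5793e+5)
o(z, c) = 549/2 + c/2 + z/2 (o(z, c) = ((z + c) + 549)/2 = ((c + z) + 549)/2 = (549 + c + z)/2 = 549/2 + c/2 + z/2)
w - o(-469, 586) = 315855/2 - (549/2 + (½)*586 + (½)*(-469)) = 315855/2 - (549/2 + 293 - 469/2) = 315855/2 - 1*333 = 315855/2 - 333 = 315189/2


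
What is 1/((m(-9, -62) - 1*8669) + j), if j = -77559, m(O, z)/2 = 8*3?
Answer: -1/86180 ≈ -1.1604e-5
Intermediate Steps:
m(O, z) = 48 (m(O, z) = 2*(8*3) = 2*24 = 48)
1/((m(-9, -62) - 1*8669) + j) = 1/((48 - 1*8669) - 77559) = 1/((48 - 8669) - 77559) = 1/(-8621 - 77559) = 1/(-86180) = -1/86180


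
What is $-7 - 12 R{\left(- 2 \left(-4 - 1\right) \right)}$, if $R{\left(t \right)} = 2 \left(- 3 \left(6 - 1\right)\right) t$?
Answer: $3593$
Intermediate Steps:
$R{\left(t \right)} = - 30 t$ ($R{\left(t \right)} = 2 \left(\left(-3\right) 5\right) t = 2 \left(-15\right) t = - 30 t$)
$-7 - 12 R{\left(- 2 \left(-4 - 1\right) \right)} = -7 - 12 \left(- 30 \left(- 2 \left(-4 - 1\right)\right)\right) = -7 - 12 \left(- 30 \left(\left(-2\right) \left(-5\right)\right)\right) = -7 - 12 \left(\left(-30\right) 10\right) = -7 - -3600 = -7 + 3600 = 3593$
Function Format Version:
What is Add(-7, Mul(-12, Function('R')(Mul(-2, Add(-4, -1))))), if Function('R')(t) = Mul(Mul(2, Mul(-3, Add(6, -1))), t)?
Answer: 3593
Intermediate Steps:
Function('R')(t) = Mul(-30, t) (Function('R')(t) = Mul(Mul(2, Mul(-3, 5)), t) = Mul(Mul(2, -15), t) = Mul(-30, t))
Add(-7, Mul(-12, Function('R')(Mul(-2, Add(-4, -1))))) = Add(-7, Mul(-12, Mul(-30, Mul(-2, Add(-4, -1))))) = Add(-7, Mul(-12, Mul(-30, Mul(-2, -5)))) = Add(-7, Mul(-12, Mul(-30, 10))) = Add(-7, Mul(-12, -300)) = Add(-7, 3600) = 3593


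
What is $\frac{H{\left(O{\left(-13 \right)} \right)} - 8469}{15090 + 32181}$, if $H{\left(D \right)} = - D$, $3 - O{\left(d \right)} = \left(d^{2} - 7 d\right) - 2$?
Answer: $- \frac{2738}{15757} \approx -0.17376$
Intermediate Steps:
$O{\left(d \right)} = 5 - d^{2} + 7 d$ ($O{\left(d \right)} = 3 - \left(\left(d^{2} - 7 d\right) - 2\right) = 3 - \left(-2 + d^{2} - 7 d\right) = 3 + \left(2 - d^{2} + 7 d\right) = 5 - d^{2} + 7 d$)
$\frac{H{\left(O{\left(-13 \right)} \right)} - 8469}{15090 + 32181} = \frac{- (5 - \left(-13\right)^{2} + 7 \left(-13\right)) - 8469}{15090 + 32181} = \frac{- (5 - 169 - 91) - 8469}{47271} = \left(- (5 - 169 - 91) - 8469\right) \frac{1}{47271} = \left(\left(-1\right) \left(-255\right) - 8469\right) \frac{1}{47271} = \left(255 - 8469\right) \frac{1}{47271} = \left(-8214\right) \frac{1}{47271} = - \frac{2738}{15757}$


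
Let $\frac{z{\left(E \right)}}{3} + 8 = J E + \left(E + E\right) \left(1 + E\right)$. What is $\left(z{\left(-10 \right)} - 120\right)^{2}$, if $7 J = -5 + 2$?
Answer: $\frac{8191044}{49} \approx 1.6716 \cdot 10^{5}$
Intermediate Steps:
$J = - \frac{3}{7}$ ($J = \frac{-5 + 2}{7} = \frac{1}{7} \left(-3\right) = - \frac{3}{7} \approx -0.42857$)
$z{\left(E \right)} = -24 - \frac{9 E}{7} + 6 E \left(1 + E\right)$ ($z{\left(E \right)} = -24 + 3 \left(- \frac{3 E}{7} + \left(E + E\right) \left(1 + E\right)\right) = -24 + 3 \left(- \frac{3 E}{7} + 2 E \left(1 + E\right)\right) = -24 + \left(- \frac{9 E}{7} + 6 E \left(1 + E\right)\right) = -24 - \frac{9 E}{7} + 6 E \left(1 + E\right)$)
$\left(z{\left(-10 \right)} - 120\right)^{2} = \left(\left(-24 + 6 \left(-10\right)^{2} + \frac{33}{7} \left(-10\right)\right) - 120\right)^{2} = \left(\left(-24 + 6 \cdot 100 - \frac{330}{7}\right) - 120\right)^{2} = \left(\left(-24 + 600 - \frac{330}{7}\right) - 120\right)^{2} = \left(\frac{3702}{7} - 120\right)^{2} = \left(\frac{2862}{7}\right)^{2} = \frac{8191044}{49}$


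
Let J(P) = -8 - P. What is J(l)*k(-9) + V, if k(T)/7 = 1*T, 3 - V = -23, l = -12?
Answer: -226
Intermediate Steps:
V = 26 (V = 3 - 1*(-23) = 3 + 23 = 26)
k(T) = 7*T (k(T) = 7*(1*T) = 7*T)
J(l)*k(-9) + V = (-8 - 1*(-12))*(7*(-9)) + 26 = (-8 + 12)*(-63) + 26 = 4*(-63) + 26 = -252 + 26 = -226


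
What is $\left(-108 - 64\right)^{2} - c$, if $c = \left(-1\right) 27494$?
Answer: $57078$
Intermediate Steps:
$c = -27494$
$\left(-108 - 64\right)^{2} - c = \left(-108 - 64\right)^{2} - -27494 = \left(-172\right)^{2} + 27494 = 29584 + 27494 = 57078$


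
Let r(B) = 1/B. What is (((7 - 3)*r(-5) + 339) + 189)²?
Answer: 6948496/25 ≈ 2.7794e+5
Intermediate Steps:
(((7 - 3)*r(-5) + 339) + 189)² = (((7 - 3)/(-5) + 339) + 189)² = ((4*(-⅕) + 339) + 189)² = ((-⅘ + 339) + 189)² = (1691/5 + 189)² = (2636/5)² = 6948496/25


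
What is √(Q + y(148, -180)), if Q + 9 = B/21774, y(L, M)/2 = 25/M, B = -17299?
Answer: I*√1193832130/10887 ≈ 3.1737*I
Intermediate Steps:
y(L, M) = 50/M (y(L, M) = 2*(25/M) = 50/M)
Q = -213265/21774 (Q = -9 - 17299/21774 = -213265/21774 ≈ -9.7945)
√(Q + y(148, -180)) = √(-213265/21774 + 50/(-180)) = √(-213265/21774 + 50*(-1/180)) = √(-213265/21774 - 5/18) = √(-328970/32661) = I*√1193832130/10887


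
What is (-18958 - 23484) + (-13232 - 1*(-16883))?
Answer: -38791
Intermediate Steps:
(-18958 - 23484) + (-13232 - 1*(-16883)) = -42442 + (-13232 + 16883) = -42442 + 3651 = -38791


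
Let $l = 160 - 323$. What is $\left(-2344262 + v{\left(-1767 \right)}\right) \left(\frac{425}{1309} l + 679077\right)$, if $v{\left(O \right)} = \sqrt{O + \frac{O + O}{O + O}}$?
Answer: $- \frac{122569396407748}{77} + \frac{52284854 i \sqrt{1766}}{77} \approx -1.5918 \cdot 10^{12} + 2.8535 \cdot 10^{7} i$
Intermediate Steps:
$l = -163$
$v{\left(O \right)} = \sqrt{1 + O}$ ($v{\left(O \right)} = \sqrt{O + \frac{2 O}{2 O}} = \sqrt{O + 2 O \frac{1}{2 O}} = \sqrt{O + 1} = \sqrt{1 + O}$)
$\left(-2344262 + v{\left(-1767 \right)}\right) \left(\frac{425}{1309} l + 679077\right) = \left(-2344262 + \sqrt{1 - 1767}\right) \left(\frac{425}{1309} \left(-163\right) + 679077\right) = \left(-2344262 + \sqrt{-1766}\right) \left(425 \cdot \frac{1}{1309} \left(-163\right) + 679077\right) = \left(-2344262 + i \sqrt{1766}\right) \left(\frac{25}{77} \left(-163\right) + 679077\right) = \left(-2344262 + i \sqrt{1766}\right) \left(- \frac{4075}{77} + 679077\right) = \left(-2344262 + i \sqrt{1766}\right) \frac{52284854}{77} = - \frac{122569396407748}{77} + \frac{52284854 i \sqrt{1766}}{77}$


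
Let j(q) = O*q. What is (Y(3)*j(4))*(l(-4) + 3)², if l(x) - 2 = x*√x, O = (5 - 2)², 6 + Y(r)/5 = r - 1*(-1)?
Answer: 14040 + 28800*I ≈ 14040.0 + 28800.0*I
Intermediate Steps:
Y(r) = -25 + 5*r (Y(r) = -30 + 5*(r - 1*(-1)) = -30 + 5*(r + 1) = -30 + 5*(1 + r) = -30 + (5 + 5*r) = -25 + 5*r)
O = 9 (O = 3² = 9)
l(x) = 2 + x^(3/2) (l(x) = 2 + x*√x = 2 + x^(3/2))
j(q) = 9*q
(Y(3)*j(4))*(l(-4) + 3)² = ((-25 + 5*3)*(9*4))*((2 + (-4)^(3/2)) + 3)² = ((-25 + 15)*36)*((2 - 8*I) + 3)² = (-10*36)*(5 - 8*I)² = -360*(5 - 8*I)²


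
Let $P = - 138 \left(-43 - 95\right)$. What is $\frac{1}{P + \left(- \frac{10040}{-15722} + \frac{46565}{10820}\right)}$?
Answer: $\frac{17011204}{324045441749} \approx 5.2496 \cdot 10^{-5}$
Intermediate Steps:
$P = 19044$ ($P = \left(-138\right) \left(-138\right) = 19044$)
$\frac{1}{P + \left(- \frac{10040}{-15722} + \frac{46565}{10820}\right)} = \frac{1}{19044 + \left(- \frac{10040}{-15722} + \frac{46565}{10820}\right)} = \frac{1}{19044 + \left(\left(-10040\right) \left(- \frac{1}{15722}\right) + 46565 \cdot \frac{1}{10820}\right)} = \frac{1}{19044 + \left(\frac{5020}{7861} + \frac{9313}{2164}\right)} = \frac{1}{19044 + \frac{84072773}{17011204}} = \frac{1}{\frac{324045441749}{17011204}} = \frac{17011204}{324045441749}$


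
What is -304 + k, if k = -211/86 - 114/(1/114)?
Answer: -1144011/86 ≈ -13302.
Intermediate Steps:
k = -1117867/86 (k = -211*1/86 - 114/1/114 = -211/86 - 114*114 = -211/86 - 12996 = -1117867/86 ≈ -12998.)
-304 + k = -304 - 1117867/86 = -1144011/86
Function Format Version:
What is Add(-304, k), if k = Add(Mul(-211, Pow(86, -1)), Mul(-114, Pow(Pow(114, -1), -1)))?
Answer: Rational(-1144011, 86) ≈ -13302.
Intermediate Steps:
k = Rational(-1117867, 86) (k = Add(Mul(-211, Rational(1, 86)), Mul(-114, Pow(Rational(1, 114), -1))) = Add(Rational(-211, 86), Mul(-114, 114)) = Add(Rational(-211, 86), -12996) = Rational(-1117867, 86) ≈ -12998.)
Add(-304, k) = Add(-304, Rational(-1117867, 86)) = Rational(-1144011, 86)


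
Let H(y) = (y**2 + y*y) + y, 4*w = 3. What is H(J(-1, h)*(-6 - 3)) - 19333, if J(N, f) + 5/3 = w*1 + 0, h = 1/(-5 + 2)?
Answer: -153509/8 ≈ -19189.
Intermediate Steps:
w = 3/4 (w = (1/4)*3 = 3/4 ≈ 0.75000)
h = -1/3 (h = 1/(-3) = -1/3 ≈ -0.33333)
J(N, f) = -11/12 (J(N, f) = -5/3 + ((3/4)*1 + 0) = -5/3 + (3/4 + 0) = -5/3 + 3/4 = -11/12)
H(y) = y + 2*y**2 (H(y) = (y**2 + y**2) + y = 2*y**2 + y = y + 2*y**2)
H(J(-1, h)*(-6 - 3)) - 19333 = (-11*(-6 - 3)/12)*(1 + 2*(-11*(-6 - 3)/12)) - 19333 = (-11/12*(-9))*(1 + 2*(-11/12*(-9))) - 19333 = 33*(1 + 2*(33/4))/4 - 19333 = 33*(1 + 33/2)/4 - 19333 = (33/4)*(35/2) - 19333 = 1155/8 - 19333 = -153509/8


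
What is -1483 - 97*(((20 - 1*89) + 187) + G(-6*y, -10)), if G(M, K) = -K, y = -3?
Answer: -13899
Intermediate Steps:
-1483 - 97*(((20 - 1*89) + 187) + G(-6*y, -10)) = -1483 - 97*(((20 - 1*89) + 187) - 1*(-10)) = -1483 - 97*(((20 - 89) + 187) + 10) = -1483 - 97*((-69 + 187) + 10) = -1483 - 97*(118 + 10) = -1483 - 97*128 = -1483 - 12416 = -13899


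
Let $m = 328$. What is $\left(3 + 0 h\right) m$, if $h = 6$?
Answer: $984$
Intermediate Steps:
$\left(3 + 0 h\right) m = \left(3 + 0 \cdot 6\right) 328 = \left(3 + 0\right) 328 = 3 \cdot 328 = 984$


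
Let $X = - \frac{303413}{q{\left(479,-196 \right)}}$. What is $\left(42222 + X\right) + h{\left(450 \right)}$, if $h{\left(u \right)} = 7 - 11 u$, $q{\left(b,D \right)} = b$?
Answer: $\frac{17553228}{479} \approx 36646.0$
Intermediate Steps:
$X = - \frac{303413}{479} \approx -633.43$
$\left(42222 + X\right) + h{\left(450 \right)} = \left(42222 - \frac{303413}{479}\right) + \left(7 - 4950\right) = \frac{19920925}{479} + \left(7 - 4950\right) = \frac{19920925}{479} - 4943 = \frac{17553228}{479}$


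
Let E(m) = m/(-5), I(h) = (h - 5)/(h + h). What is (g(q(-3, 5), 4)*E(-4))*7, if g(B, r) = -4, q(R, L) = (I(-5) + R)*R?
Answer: -112/5 ≈ -22.400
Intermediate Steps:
I(h) = (-5 + h)/(2*h) (I(h) = (-5 + h)/((2*h)) = (-5 + h)*(1/(2*h)) = (-5 + h)/(2*h))
E(m) = -m/5 (E(m) = m*(-⅕) = -m/5)
q(R, L) = R*(1 + R) (q(R, L) = ((½)*(-5 - 5)/(-5) + R)*R = ((½)*(-⅕)*(-10) + R)*R = (1 + R)*R = R*(1 + R))
(g(q(-3, 5), 4)*E(-4))*7 = -(-4)*(-4)/5*7 = -4*⅘*7 = -16/5*7 = -112/5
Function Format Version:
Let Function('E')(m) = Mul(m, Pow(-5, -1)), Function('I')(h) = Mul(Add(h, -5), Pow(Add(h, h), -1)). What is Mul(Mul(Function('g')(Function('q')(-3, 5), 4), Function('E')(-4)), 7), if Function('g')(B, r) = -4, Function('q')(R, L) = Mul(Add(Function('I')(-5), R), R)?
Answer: Rational(-112, 5) ≈ -22.400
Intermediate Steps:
Function('I')(h) = Mul(Rational(1, 2), Pow(h, -1), Add(-5, h)) (Function('I')(h) = Mul(Add(-5, h), Pow(Mul(2, h), -1)) = Mul(Add(-5, h), Mul(Rational(1, 2), Pow(h, -1))) = Mul(Rational(1, 2), Pow(h, -1), Add(-5, h)))
Function('E')(m) = Mul(Rational(-1, 5), m) (Function('E')(m) = Mul(m, Rational(-1, 5)) = Mul(Rational(-1, 5), m))
Function('q')(R, L) = Mul(R, Add(1, R)) (Function('q')(R, L) = Mul(Add(Mul(Rational(1, 2), Pow(-5, -1), Add(-5, -5)), R), R) = Mul(Add(Mul(Rational(1, 2), Rational(-1, 5), -10), R), R) = Mul(Add(1, R), R) = Mul(R, Add(1, R)))
Mul(Mul(Function('g')(Function('q')(-3, 5), 4), Function('E')(-4)), 7) = Mul(Mul(-4, Mul(Rational(-1, 5), -4)), 7) = Mul(Mul(-4, Rational(4, 5)), 7) = Mul(Rational(-16, 5), 7) = Rational(-112, 5)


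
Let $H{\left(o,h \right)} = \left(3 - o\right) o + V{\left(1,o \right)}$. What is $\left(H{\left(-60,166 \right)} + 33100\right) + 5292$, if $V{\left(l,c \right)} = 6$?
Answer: $34618$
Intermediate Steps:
$H{\left(o,h \right)} = 6 + o \left(3 - o\right)$ ($H{\left(o,h \right)} = \left(3 - o\right) o + 6 = o \left(3 - o\right) + 6 = 6 + o \left(3 - o\right)$)
$\left(H{\left(-60,166 \right)} + 33100\right) + 5292 = \left(\left(6 - \left(-60\right)^{2} + 3 \left(-60\right)\right) + 33100\right) + 5292 = \left(\left(6 - 3600 - 180\right) + 33100\right) + 5292 = \left(-3774 + 33100\right) + 5292 = 29326 + 5292 = 34618$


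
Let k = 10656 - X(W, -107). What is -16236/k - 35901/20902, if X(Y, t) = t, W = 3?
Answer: -725767335/224968226 ≈ -3.2261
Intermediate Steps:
k = 10763 (k = 10656 - 1*(-107) = 10656 + 107 = 10763)
-16236/k - 35901/20902 = -16236/10763 - 35901/20902 = -725767335/224968226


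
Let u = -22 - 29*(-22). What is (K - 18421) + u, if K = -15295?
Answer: -33100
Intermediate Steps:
u = 616 (u = -22 + 638 = 616)
(K - 18421) + u = (-15295 - 18421) + 616 = -33716 + 616 = -33100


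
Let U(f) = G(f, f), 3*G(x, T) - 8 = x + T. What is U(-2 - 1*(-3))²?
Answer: 100/9 ≈ 11.111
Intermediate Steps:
G(x, T) = 8/3 + T/3 + x/3 (G(x, T) = 8/3 + (x + T)/3 = 8/3 + (T + x)/3 = 8/3 + (T/3 + x/3) = 8/3 + T/3 + x/3)
U(f) = 8/3 + 2*f/3 (U(f) = 8/3 + f/3 + f/3 = 8/3 + 2*f/3)
U(-2 - 1*(-3))² = (8/3 + 2*(-2 - 1*(-3))/3)² = (8/3 + 2*(-2 + 3)/3)² = (8/3 + (⅔)*1)² = (8/3 + ⅔)² = (10/3)² = 100/9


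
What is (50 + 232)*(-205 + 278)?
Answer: 20586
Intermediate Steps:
(50 + 232)*(-205 + 278) = 282*73 = 20586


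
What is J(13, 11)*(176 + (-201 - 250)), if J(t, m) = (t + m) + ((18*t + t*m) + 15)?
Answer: -114400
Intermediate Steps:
J(t, m) = 15 + m + 19*t + m*t (J(t, m) = (m + t) + ((18*t + m*t) + 15) = (m + t) + (15 + 18*t + m*t) = 15 + m + 19*t + m*t)
J(13, 11)*(176 + (-201 - 250)) = (15 + 11 + 19*13 + 11*13)*(176 + (-201 - 250)) = (15 + 11 + 247 + 143)*(176 - 451) = 416*(-275) = -114400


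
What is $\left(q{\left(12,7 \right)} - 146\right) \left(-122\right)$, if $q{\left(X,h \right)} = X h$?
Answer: $7564$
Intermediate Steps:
$\left(q{\left(12,7 \right)} - 146\right) \left(-122\right) = \left(12 \cdot 7 - 146\right) \left(-122\right) = \left(84 - 146\right) \left(-122\right) = \left(-62\right) \left(-122\right) = 7564$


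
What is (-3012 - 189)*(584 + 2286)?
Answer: -9186870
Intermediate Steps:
(-3012 - 189)*(584 + 2286) = -3201*2870 = -9186870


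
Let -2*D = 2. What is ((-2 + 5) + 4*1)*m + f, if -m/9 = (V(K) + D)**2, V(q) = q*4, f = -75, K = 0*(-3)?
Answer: -138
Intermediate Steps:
K = 0
D = -1 (D = -1/2*2 = -1)
V(q) = 4*q
m = -9 (m = -9*(4*0 - 1)**2 = -9*(0 - 1)**2 = -9*(-1)**2 = -9*1 = -9)
((-2 + 5) + 4*1)*m + f = ((-2 + 5) + 4*1)*(-9) - 75 = (3 + 4)*(-9) - 75 = 7*(-9) - 75 = -63 - 75 = -138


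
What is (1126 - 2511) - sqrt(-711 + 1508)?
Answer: -1385 - sqrt(797) ≈ -1413.2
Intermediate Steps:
(1126 - 2511) - sqrt(-711 + 1508) = -1385 - sqrt(797)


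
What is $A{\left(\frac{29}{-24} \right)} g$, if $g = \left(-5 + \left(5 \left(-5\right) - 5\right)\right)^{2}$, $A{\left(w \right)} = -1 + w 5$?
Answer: $- \frac{207025}{24} \approx -8626.0$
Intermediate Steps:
$A{\left(w \right)} = -1 + 5 w$
$g = 1225$ ($g = \left(-5 - 30\right)^{2} = \left(-35\right)^{2} = 1225$)
$A{\left(\frac{29}{-24} \right)} g = \left(-1 + 5 \frac{29}{-24}\right) 1225 = \left(-1 + 5 \cdot 29 \left(- \frac{1}{24}\right)\right) 1225 = \left(-1 + 5 \left(- \frac{29}{24}\right)\right) 1225 = \left(-1 - \frac{145}{24}\right) 1225 = \left(- \frac{169}{24}\right) 1225 = - \frac{207025}{24}$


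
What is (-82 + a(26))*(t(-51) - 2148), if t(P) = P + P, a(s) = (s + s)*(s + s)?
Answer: -5899500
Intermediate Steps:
a(s) = 4*s² (a(s) = (2*s)*(2*s) = 4*s²)
t(P) = 2*P
(-82 + a(26))*(t(-51) - 2148) = (-82 + 4*26²)*(2*(-51) - 2148) = (-82 + 4*676)*(-102 - 2148) = (-82 + 2704)*(-2250) = 2622*(-2250) = -5899500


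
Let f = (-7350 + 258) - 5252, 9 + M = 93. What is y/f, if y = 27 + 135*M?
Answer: -11367/12344 ≈ -0.92085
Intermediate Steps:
M = 84 (M = -9 + 93 = 84)
y = 11367 (y = 27 + 135*84 = 27 + 11340 = 11367)
f = -12344 (f = -7092 - 5252 = -12344)
y/f = 11367/(-12344) = 11367*(-1/12344) = -11367/12344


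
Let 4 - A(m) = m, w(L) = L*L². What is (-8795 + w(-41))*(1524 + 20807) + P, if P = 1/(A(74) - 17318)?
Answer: -30176456618449/17388 ≈ -1.7355e+9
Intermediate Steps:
w(L) = L³
A(m) = 4 - m
P = -1/17388 (P = 1/((4 - 1*74) - 17318) = 1/((4 - 74) - 17318) = 1/(-70 - 17318) = 1/(-17388) = -1/17388 ≈ -5.7511e-5)
(-8795 + w(-41))*(1524 + 20807) + P = (-8795 + (-41)³)*(1524 + 20807) - 1/17388 = (-8795 - 68921)*22331 - 1/17388 = -77716*22331 - 1/17388 = -1735475996 - 1/17388 = -30176456618449/17388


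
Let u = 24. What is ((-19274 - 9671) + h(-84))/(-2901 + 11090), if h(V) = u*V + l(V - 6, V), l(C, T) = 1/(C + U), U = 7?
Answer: -2569764/679687 ≈ -3.7808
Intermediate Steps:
l(C, T) = 1/(7 + C) (l(C, T) = 1/(C + 7) = 1/(7 + C))
h(V) = 1/(1 + V) + 24*V (h(V) = 24*V + 1/(7 + (V - 6)) = 24*V + 1/(7 + (-6 + V)) = 24*V + 1/(1 + V) = 1/(1 + V) + 24*V)
((-19274 - 9671) + h(-84))/(-2901 + 11090) = ((-19274 - 9671) + (1 + 24*(-84)*(1 - 84))/(1 - 84))/(-2901 + 11090) = (-28945 + (1 + 24*(-84)*(-83))/(-83))/8189 = (-28945 - (1 + 167328)/83)*(1/8189) = (-28945 - 1/83*167329)*(1/8189) = (-28945 - 167329/83)*(1/8189) = -2569764/83*1/8189 = -2569764/679687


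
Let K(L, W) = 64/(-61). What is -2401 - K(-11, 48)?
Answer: -146397/61 ≈ -2399.9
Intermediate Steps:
K(L, W) = -64/61 (K(L, W) = 64*(-1/61) = -64/61)
-2401 - K(-11, 48) = -2401 - 1*(-64/61) = -2401 + 64/61 = -146397/61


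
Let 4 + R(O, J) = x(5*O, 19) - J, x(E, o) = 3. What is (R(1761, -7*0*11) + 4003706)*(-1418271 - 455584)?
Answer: -7502362632775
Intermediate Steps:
R(O, J) = -1 - J (R(O, J) = -4 + (3 - J) = -1 - J)
(R(1761, -7*0*11) + 4003706)*(-1418271 - 455584) = ((-1 - (-7*0)*11) + 4003706)*(-1418271 - 455584) = ((-1 - 0*11) + 4003706)*(-1873855) = ((-1 - 1*0) + 4003706)*(-1873855) = ((-1 + 0) + 4003706)*(-1873855) = (-1 + 4003706)*(-1873855) = 4003705*(-1873855) = -7502362632775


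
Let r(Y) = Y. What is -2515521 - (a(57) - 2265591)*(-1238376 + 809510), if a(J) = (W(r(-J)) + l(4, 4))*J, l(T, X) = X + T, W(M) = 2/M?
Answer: -971442760163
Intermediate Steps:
l(T, X) = T + X
a(J) = J*(8 - 2/J) (a(J) = (2/((-J)) + (4 + 4))*J = (2*(-1/J) + 8)*J = (-2/J + 8)*J = (8 - 2/J)*J = J*(8 - 2/J))
-2515521 - (a(57) - 2265591)*(-1238376 + 809510) = -2515521 - ((-2 + 8*57) - 2265591)*(-1238376 + 809510) = -2515521 - ((-2 + 456) - 2265591)*(-428866) = -2515521 - (454 - 2265591)*(-428866) = -2515521 - (-2265137)*(-428866) = -2515521 - 1*971440244642 = -2515521 - 971440244642 = -971442760163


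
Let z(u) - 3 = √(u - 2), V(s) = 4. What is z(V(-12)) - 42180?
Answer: -42177 + √2 ≈ -42176.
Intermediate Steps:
z(u) = 3 + √(-2 + u) (z(u) = 3 + √(u - 2) = 3 + √(-2 + u))
z(V(-12)) - 42180 = (3 + √(-2 + 4)) - 42180 = (3 + √2) - 42180 = -42177 + √2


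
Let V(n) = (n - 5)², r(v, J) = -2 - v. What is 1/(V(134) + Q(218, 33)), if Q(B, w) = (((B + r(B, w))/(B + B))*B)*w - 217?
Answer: 1/16391 ≈ 6.1009e-5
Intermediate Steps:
V(n) = (-5 + n)²
Q(B, w) = -217 - w (Q(B, w) = (((B + (-2 - B))/(B + B))*B)*w - 217 = ((-2*1/(2*B))*B)*w - 217 = ((-1/B)*B)*w - 217 = -w - 217 = -217 - w)
1/(V(134) + Q(218, 33)) = 1/((-5 + 134)² + (-217 - 1*33)) = 1/(129² + (-217 - 33)) = 1/(16641 - 250) = 1/16391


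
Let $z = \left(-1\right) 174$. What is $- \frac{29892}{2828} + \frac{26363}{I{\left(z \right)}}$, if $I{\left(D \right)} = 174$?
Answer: $\frac{17338339}{123018} \approx 140.94$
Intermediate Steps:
$z = -174$
$- \frac{29892}{2828} + \frac{26363}{I{\left(z \right)}} = - \frac{29892}{2828} + \frac{26363}{174} = \left(-29892\right) \frac{1}{2828} + 26363 \cdot \frac{1}{174} = - \frac{7473}{707} + \frac{26363}{174} = \frac{17338339}{123018}$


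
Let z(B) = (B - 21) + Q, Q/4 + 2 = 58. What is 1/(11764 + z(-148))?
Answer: 1/11819 ≈ 8.4609e-5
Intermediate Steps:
Q = 224 (Q = -8 + 4*58 = -8 + 232 = 224)
z(B) = 203 + B (z(B) = (B - 21) + 224 = (-21 + B) + 224 = 203 + B)
1/(11764 + z(-148)) = 1/(11764 + (203 - 148)) = 1/(11764 + 55) = 1/11819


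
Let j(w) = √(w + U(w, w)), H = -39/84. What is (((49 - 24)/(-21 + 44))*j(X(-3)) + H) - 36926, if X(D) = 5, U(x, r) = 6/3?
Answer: -1033941/28 + 25*√7/23 ≈ -36924.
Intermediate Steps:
U(x, r) = 2 (U(x, r) = 6*(⅓) = 2)
H = -13/28 (H = -39*1/84 = -13/28 ≈ -0.46429)
j(w) = √(2 + w) (j(w) = √(w + 2) = √(2 + w))
(((49 - 24)/(-21 + 44))*j(X(-3)) + H) - 36926 = (((49 - 24)/(-21 + 44))*√(2 + 5) - 13/28) - 36926 = ((25/23)*√7 - 13/28) - 36926 = ((25*(1/23))*√7 - 13/28) - 36926 = (25*√7/23 - 13/28) - 36926 = (-13/28 + 25*√7/23) - 36926 = -1033941/28 + 25*√7/23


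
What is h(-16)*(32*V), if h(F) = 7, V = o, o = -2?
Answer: -448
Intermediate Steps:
V = -2
h(-16)*(32*V) = 7*(32*(-2)) = 7*(-64) = -448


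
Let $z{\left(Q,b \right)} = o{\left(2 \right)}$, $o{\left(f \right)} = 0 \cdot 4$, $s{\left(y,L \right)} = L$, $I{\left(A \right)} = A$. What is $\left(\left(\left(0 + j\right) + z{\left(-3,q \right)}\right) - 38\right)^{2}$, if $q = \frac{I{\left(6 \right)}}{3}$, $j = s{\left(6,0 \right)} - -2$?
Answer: $1296$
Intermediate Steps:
$o{\left(f \right)} = 0$
$j = 2$ ($j = 0 - -2 = 0 + 2 = 2$)
$q = 2$ ($q = \frac{6}{3} = 6 \cdot \frac{1}{3} = 2$)
$z{\left(Q,b \right)} = 0$
$\left(\left(\left(0 + j\right) + z{\left(-3,q \right)}\right) - 38\right)^{2} = \left(\left(\left(0 + 2\right) + 0\right) - 38\right)^{2} = \left(\left(2 + 0\right) - 38\right)^{2} = \left(2 - 38\right)^{2} = \left(-36\right)^{2} = 1296$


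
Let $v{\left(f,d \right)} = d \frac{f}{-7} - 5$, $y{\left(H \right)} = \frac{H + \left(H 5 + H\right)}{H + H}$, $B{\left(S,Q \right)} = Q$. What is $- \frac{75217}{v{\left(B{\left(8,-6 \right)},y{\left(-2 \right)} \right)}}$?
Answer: $\frac{75217}{2} \approx 37609.0$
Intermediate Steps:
$y{\left(H \right)} = \frac{7}{2}$ ($y{\left(H \right)} = \frac{H + \left(5 H + H\right)}{2 H} = \left(H + 6 H\right) \frac{1}{2 H} = 7 H \frac{1}{2 H} = \frac{7}{2}$)
$v{\left(f,d \right)} = -5 - \frac{d f}{7}$ ($v{\left(f,d \right)} = d f \left(- \frac{1}{7}\right) - 5 = d \left(- \frac{f}{7}\right) - 5 = - \frac{d f}{7} - 5 = -5 - \frac{d f}{7}$)
$- \frac{75217}{v{\left(B{\left(8,-6 \right)},y{\left(-2 \right)} \right)}} = - \frac{75217}{-5 - \frac{1}{2} \left(-6\right)} = - \frac{75217}{-5 + 3} = - \frac{75217}{-2} = \left(-75217\right) \left(- \frac{1}{2}\right) = \frac{75217}{2}$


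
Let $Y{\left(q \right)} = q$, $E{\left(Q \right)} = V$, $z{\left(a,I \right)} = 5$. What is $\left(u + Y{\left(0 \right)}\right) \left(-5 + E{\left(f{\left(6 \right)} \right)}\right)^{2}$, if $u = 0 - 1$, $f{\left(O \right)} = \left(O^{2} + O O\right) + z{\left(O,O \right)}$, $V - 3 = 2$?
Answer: $0$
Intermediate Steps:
$V = 5$ ($V = 3 + 2 = 5$)
$f{\left(O \right)} = 5 + 2 O^{2}$ ($f{\left(O \right)} = \left(O^{2} + O O\right) + 5 = \left(O^{2} + O^{2}\right) + 5 = 2 O^{2} + 5 = 5 + 2 O^{2}$)
$E{\left(Q \right)} = 5$
$u = -1$ ($u = 0 - 1 = -1$)
$\left(u + Y{\left(0 \right)}\right) \left(-5 + E{\left(f{\left(6 \right)} \right)}\right)^{2} = \left(-1 + 0\right) \left(-5 + 5\right)^{2} = - 0^{2} = \left(-1\right) 0 = 0$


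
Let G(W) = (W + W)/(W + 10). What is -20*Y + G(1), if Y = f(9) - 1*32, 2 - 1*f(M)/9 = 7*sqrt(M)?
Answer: 44662/11 ≈ 4060.2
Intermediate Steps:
G(W) = 2*W/(10 + W) (G(W) = (2*W)/(10 + W) = 2*W/(10 + W))
f(M) = 18 - 63*sqrt(M)
Y = -203 (Y = (18 - 63*sqrt(9)) - 1*32 = (18 - 63*3) - 32 = (18 - 189) - 32 = -171 - 32 = -203)
-20*Y + G(1) = -20*(-203) + 2*1/(10 + 1) = 4060 + 2*1/11 = 4060 + 2*1*(1/11) = 4060 + 2/11 = 44662/11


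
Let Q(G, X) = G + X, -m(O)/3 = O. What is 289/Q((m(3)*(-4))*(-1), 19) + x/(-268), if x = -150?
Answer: -2203/134 ≈ -16.440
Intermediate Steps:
m(O) = -3*O
289/Q((m(3)*(-4))*(-1), 19) + x/(-268) = 289/((-3*3*(-4))*(-1) + 19) - 150/(-268) = 289/(-9*(-4)*(-1) + 19) - 150*(-1/268) = 289/(36*(-1) + 19) + 75/134 = 289/(-36 + 19) + 75/134 = 289/(-17) + 75/134 = 289*(-1/17) + 75/134 = -17 + 75/134 = -2203/134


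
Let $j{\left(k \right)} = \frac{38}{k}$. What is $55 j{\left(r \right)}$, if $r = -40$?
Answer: $- \frac{209}{4} \approx -52.25$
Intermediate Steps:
$55 j{\left(r \right)} = 55 \frac{38}{-40} = 55 \cdot 38 \left(- \frac{1}{40}\right) = 55 \left(- \frac{19}{20}\right) = - \frac{209}{4}$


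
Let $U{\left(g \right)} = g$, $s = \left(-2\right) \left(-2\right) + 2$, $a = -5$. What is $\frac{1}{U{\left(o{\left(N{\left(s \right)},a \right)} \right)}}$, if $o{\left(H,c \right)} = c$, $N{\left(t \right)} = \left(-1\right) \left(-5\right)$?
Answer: $- \frac{1}{5} \approx -0.2$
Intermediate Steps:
$s = 6$ ($s = 4 + 2 = 6$)
$N{\left(t \right)} = 5$
$\frac{1}{U{\left(o{\left(N{\left(s \right)},a \right)} \right)}} = \frac{1}{-5} = - \frac{1}{5}$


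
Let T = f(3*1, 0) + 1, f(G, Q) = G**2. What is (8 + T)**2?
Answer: 324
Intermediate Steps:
T = 10 (T = (3*1)**2 + 1 = 3**2 + 1 = 9 + 1 = 10)
(8 + T)**2 = (8 + 10)**2 = 18**2 = 324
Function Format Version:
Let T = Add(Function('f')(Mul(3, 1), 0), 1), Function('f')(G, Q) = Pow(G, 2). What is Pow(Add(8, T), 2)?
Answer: 324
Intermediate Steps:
T = 10 (T = Add(Pow(Mul(3, 1), 2), 1) = Add(Pow(3, 2), 1) = Add(9, 1) = 10)
Pow(Add(8, T), 2) = Pow(Add(8, 10), 2) = Pow(18, 2) = 324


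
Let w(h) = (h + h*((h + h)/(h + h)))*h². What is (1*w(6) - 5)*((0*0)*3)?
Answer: 0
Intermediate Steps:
w(h) = 2*h³ (w(h) = (h + h*((2*h)/((2*h))))*h² = (h + h*((2*h)*(1/(2*h))))*h² = (h + h*1)*h² = (h + h)*h² = (2*h)*h² = 2*h³)
(1*w(6) - 5)*((0*0)*3) = (1*(2*6³) - 5)*((0*0)*3) = (1*(2*216) - 5)*(0*3) = (1*432 - 5)*0 = (432 - 5)*0 = 427*0 = 0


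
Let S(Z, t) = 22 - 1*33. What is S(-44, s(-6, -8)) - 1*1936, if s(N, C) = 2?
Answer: -1947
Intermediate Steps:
S(Z, t) = -11 (S(Z, t) = 22 - 33 = -11)
S(-44, s(-6, -8)) - 1*1936 = -11 - 1*1936 = -11 - 1936 = -1947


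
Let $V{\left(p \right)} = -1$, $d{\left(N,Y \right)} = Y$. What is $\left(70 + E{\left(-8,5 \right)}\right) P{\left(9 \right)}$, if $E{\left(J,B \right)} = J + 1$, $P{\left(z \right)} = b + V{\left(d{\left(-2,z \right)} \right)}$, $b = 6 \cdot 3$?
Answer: $1071$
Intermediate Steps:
$b = 18$
$P{\left(z \right)} = 17$ ($P{\left(z \right)} = 18 - 1 = 17$)
$E{\left(J,B \right)} = 1 + J$
$\left(70 + E{\left(-8,5 \right)}\right) P{\left(9 \right)} = \left(70 + \left(1 - 8\right)\right) 17 = \left(70 - 7\right) 17 = 63 \cdot 17 = 1071$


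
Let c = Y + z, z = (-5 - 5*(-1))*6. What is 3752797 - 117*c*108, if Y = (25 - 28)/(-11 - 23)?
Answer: 63778595/17 ≈ 3.7517e+6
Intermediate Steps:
Y = 3/34 (Y = -3/(-34) = -3*(-1/34) = 3/34 ≈ 0.088235)
z = 0 (z = (-5 + 5)*6 = 0*6 = 0)
c = 3/34 (c = 3/34 + 0 = 3/34 ≈ 0.088235)
3752797 - 117*c*108 = 3752797 - 117*3/34*108 = 3752797 - 351/34*108 = 3752797 - 18954/17 = 63778595/17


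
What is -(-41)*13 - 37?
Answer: 496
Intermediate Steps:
-(-41)*13 - 37 = -41*(-13) - 37 = 533 - 37 = 496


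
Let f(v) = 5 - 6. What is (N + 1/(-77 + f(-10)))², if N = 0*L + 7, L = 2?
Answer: 297025/6084 ≈ 48.821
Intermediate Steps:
f(v) = -1
N = 7 (N = 0*2 + 7 = 0 + 7 = 7)
(N + 1/(-77 + f(-10)))² = (7 + 1/(-77 - 1))² = (7 + 1/(-78))² = (7 - 1/78)² = (545/78)² = 297025/6084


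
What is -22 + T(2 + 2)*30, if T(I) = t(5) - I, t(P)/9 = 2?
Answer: 398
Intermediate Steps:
t(P) = 18 (t(P) = 9*2 = 18)
T(I) = 18 - I
-22 + T(2 + 2)*30 = -22 + (18 - (2 + 2))*30 = -22 + (18 - 1*4)*30 = -22 + (18 - 4)*30 = -22 + 14*30 = -22 + 420 = 398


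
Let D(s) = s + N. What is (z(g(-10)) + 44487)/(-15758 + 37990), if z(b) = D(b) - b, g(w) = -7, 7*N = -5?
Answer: 77851/38906 ≈ 2.0010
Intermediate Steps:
N = -5/7 (N = (⅐)*(-5) = -5/7 ≈ -0.71429)
D(s) = -5/7 + s (D(s) = s - 5/7 = -5/7 + s)
z(b) = -5/7 (z(b) = (-5/7 + b) - b = -5/7)
(z(g(-10)) + 44487)/(-15758 + 37990) = (-5/7 + 44487)/(-15758 + 37990) = (311404/7)/22232 = (311404/7)*(1/22232) = 77851/38906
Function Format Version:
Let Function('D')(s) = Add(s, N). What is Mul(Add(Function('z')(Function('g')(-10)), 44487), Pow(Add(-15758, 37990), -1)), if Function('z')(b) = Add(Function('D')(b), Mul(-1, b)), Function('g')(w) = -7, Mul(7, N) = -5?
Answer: Rational(77851, 38906) ≈ 2.0010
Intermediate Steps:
N = Rational(-5, 7) (N = Mul(Rational(1, 7), -5) = Rational(-5, 7) ≈ -0.71429)
Function('D')(s) = Add(Rational(-5, 7), s) (Function('D')(s) = Add(s, Rational(-5, 7)) = Add(Rational(-5, 7), s))
Function('z')(b) = Rational(-5, 7) (Function('z')(b) = Add(Add(Rational(-5, 7), b), Mul(-1, b)) = Rational(-5, 7))
Mul(Add(Function('z')(Function('g')(-10)), 44487), Pow(Add(-15758, 37990), -1)) = Mul(Add(Rational(-5, 7), 44487), Pow(Add(-15758, 37990), -1)) = Mul(Rational(311404, 7), Pow(22232, -1)) = Mul(Rational(311404, 7), Rational(1, 22232)) = Rational(77851, 38906)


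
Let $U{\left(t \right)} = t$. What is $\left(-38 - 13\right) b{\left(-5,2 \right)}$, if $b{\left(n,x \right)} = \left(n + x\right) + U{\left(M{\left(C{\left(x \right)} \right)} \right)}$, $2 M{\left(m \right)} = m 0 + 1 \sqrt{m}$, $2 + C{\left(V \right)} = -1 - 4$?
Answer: $153 - \frac{51 i \sqrt{7}}{2} \approx 153.0 - 67.467 i$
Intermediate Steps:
$C{\left(V \right)} = -7$ ($C{\left(V \right)} = -2 - 5 = -7$)
$M{\left(m \right)} = \frac{\sqrt{m}}{2}$ ($M{\left(m \right)} = \frac{m 0 + 1 \sqrt{m}}{2} = \frac{0 + \sqrt{m}}{2} = \frac{\sqrt{m}}{2}$)
$b{\left(n,x \right)} = n + x + \frac{i \sqrt{7}}{2}$ ($b{\left(n,x \right)} = \left(n + x\right) + \frac{\sqrt{-7}}{2} = \left(n + x\right) + \frac{i \sqrt{7}}{2} = n + x + \frac{i \sqrt{7}}{2}$)
$\left(-38 - 13\right) b{\left(-5,2 \right)} = \left(-38 - 13\right) \left(-5 + 2 + \frac{i \sqrt{7}}{2}\right) = - 51 \left(-3 + \frac{i \sqrt{7}}{2}\right) = 153 - \frac{51 i \sqrt{7}}{2}$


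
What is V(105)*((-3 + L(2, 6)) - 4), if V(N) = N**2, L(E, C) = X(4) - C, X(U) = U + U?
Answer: -55125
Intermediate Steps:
X(U) = 2*U
L(E, C) = 8 - C (L(E, C) = 2*4 - C = 8 - C)
V(105)*((-3 + L(2, 6)) - 4) = 105**2*((-3 + (8 - 1*6)) - 4) = 11025*((-3 + (8 - 6)) - 4) = 11025*((-3 + 2) - 4) = 11025*(-1 - 4) = 11025*(-5) = -55125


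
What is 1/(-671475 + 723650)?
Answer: 1/52175 ≈ 1.9166e-5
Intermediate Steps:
1/(-671475 + 723650) = 1/52175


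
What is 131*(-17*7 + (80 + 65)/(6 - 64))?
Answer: -31833/2 ≈ -15917.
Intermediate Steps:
131*(-17*7 + (80 + 65)/(6 - 64)) = 131*(-119 + 145/(-58)) = 131*(-119 + 145*(-1/58)) = 131*(-119 - 5/2) = 131*(-243/2) = -31833/2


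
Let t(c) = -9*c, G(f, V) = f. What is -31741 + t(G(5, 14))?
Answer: -31786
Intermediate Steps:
-31741 + t(G(5, 14)) = -31741 - 9*5 = -31741 - 45 = -31786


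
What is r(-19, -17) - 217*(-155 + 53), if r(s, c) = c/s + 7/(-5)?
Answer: 2102682/95 ≈ 22134.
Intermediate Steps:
r(s, c) = -7/5 + c/s (r(s, c) = c/s + 7*(-1/5) = c/s - 7/5 = -7/5 + c/s)
r(-19, -17) - 217*(-155 + 53) = (-7/5 - 17/(-19)) - 217*(-155 + 53) = (-7/5 - 17*(-1/19)) - 217*(-102) = (-7/5 + 17/19) + 22134 = -48/95 + 22134 = 2102682/95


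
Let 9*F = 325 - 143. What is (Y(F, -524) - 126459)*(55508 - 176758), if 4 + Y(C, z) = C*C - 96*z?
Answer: 743960293750/81 ≈ 9.1847e+9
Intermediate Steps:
F = 182/9 (F = (325 - 143)/9 = (⅑)*182 = 182/9 ≈ 20.222)
Y(C, z) = -4 + C² - 96*z (Y(C, z) = -4 + (C*C - 96*z) = -4 + (C² - 96*z) = -4 + C² - 96*z)
(Y(F, -524) - 126459)*(55508 - 176758) = ((-4 + (182/9)² - 96*(-524)) - 126459)*(55508 - 176758) = ((-4 + 33124/81 + 50304) - 126459)*(-121250) = (4107424/81 - 126459)*(-121250) = -6135755/81*(-121250) = 743960293750/81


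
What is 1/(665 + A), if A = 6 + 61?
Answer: 1/732 ≈ 0.0013661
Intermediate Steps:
A = 67
1/(665 + A) = 1/(665 + 67) = 1/732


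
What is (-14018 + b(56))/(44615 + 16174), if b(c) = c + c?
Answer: -13906/60789 ≈ -0.22876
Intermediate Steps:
b(c) = 2*c
(-14018 + b(56))/(44615 + 16174) = (-14018 + 2*56)/(44615 + 16174) = (-14018 + 112)/60789 = -13906*1/60789 = -13906/60789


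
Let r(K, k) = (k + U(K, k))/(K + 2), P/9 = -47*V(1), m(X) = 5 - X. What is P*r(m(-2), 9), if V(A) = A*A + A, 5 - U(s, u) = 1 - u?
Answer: -2068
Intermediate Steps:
U(s, u) = 4 + u (U(s, u) = 5 - (1 - u) = 5 + (-1 + u) = 4 + u)
V(A) = A + A² (V(A) = A² + A = A + A²)
P = -846 (P = 9*(-47*(1 + 1)) = 9*(-47*2) = 9*(-94) = -846)
r(K, k) = (4 + 2*k)/(2 + K) (r(K, k) = (k + (4 + k))/(K + 2) = (4 + 2*k)/(2 + K))
P*r(m(-2), 9) = -1692*(2 + 9)/(2 + (5 - 1*(-2))) = -1692*11/(2 + (5 + 2)) = -1692*11/(2 + 7) = -1692*11/9 = -846*22/9 = -2068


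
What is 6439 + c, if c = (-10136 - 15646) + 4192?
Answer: -15151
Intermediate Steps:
c = -21590 (c = -25782 + 4192 = -21590)
6439 + c = 6439 - 21590 = -15151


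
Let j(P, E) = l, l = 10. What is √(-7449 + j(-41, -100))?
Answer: I*√7439 ≈ 86.25*I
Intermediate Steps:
j(P, E) = 10
√(-7449 + j(-41, -100)) = √(-7449 + 10) = √(-7439) = I*√7439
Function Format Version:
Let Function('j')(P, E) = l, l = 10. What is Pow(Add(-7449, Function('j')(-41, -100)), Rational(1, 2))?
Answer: Mul(I, Pow(7439, Rational(1, 2))) ≈ Mul(86.250, I)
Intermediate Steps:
Function('j')(P, E) = 10
Pow(Add(-7449, Function('j')(-41, -100)), Rational(1, 2)) = Pow(Add(-7449, 10), Rational(1, 2)) = Pow(-7439, Rational(1, 2)) = Mul(I, Pow(7439, Rational(1, 2)))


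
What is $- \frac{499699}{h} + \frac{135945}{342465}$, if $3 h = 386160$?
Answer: $- \frac{10242038509}{2938806320} \approx -3.4851$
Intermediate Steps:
$h = 128720$ ($h = \frac{1}{3} \cdot 386160 = 128720$)
$- \frac{499699}{h} + \frac{135945}{342465} = - \frac{499699}{128720} + \frac{135945}{342465} = \left(-499699\right) \frac{1}{128720} + 135945 \cdot \frac{1}{342465} = - \frac{499699}{128720} + \frac{9063}{22831} = - \frac{10242038509}{2938806320}$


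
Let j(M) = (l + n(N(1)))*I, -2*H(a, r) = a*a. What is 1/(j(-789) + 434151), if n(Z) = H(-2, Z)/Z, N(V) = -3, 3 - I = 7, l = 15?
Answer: 3/1302265 ≈ 2.3037e-6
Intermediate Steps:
I = -4 (I = 3 - 1*7 = 3 - 7 = -4)
H(a, r) = -a²/2 (H(a, r) = -a*a/2 = -a²/2)
n(Z) = -2/Z (n(Z) = (-½*(-2)²)/Z = (-½*4)/Z = -2/Z)
j(M) = -188/3 (j(M) = (15 - 2/(-3))*(-4) = (15 - 2*(-⅓))*(-4) = (15 + ⅔)*(-4) = (47/3)*(-4) = -188/3)
1/(j(-789) + 434151) = 1/(-188/3 + 434151) = 1/(1302265/3) = 3/1302265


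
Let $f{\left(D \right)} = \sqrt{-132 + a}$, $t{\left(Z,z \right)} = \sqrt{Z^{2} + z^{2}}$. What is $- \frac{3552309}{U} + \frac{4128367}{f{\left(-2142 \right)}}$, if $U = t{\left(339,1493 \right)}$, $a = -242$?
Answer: $- \frac{3552309 \sqrt{2343970}}{2343970} - \frac{4128367 i \sqrt{374}}{374} \approx -2320.3 - 2.1347 \cdot 10^{5} i$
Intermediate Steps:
$U = \sqrt{2343970}$ ($U = \sqrt{339^{2} + 1493^{2}} = \sqrt{114921 + 2229049} = \sqrt{2343970} \approx 1531.0$)
$f{\left(D \right)} = i \sqrt{374}$ ($f{\left(D \right)} = \sqrt{-132 - 242} = \sqrt{-374} = i \sqrt{374}$)
$- \frac{3552309}{U} + \frac{4128367}{f{\left(-2142 \right)}} = - \frac{3552309}{\sqrt{2343970}} + \frac{4128367}{i \sqrt{374}} = - 3552309 \frac{\sqrt{2343970}}{2343970} + 4128367 \left(- \frac{i \sqrt{374}}{374}\right) = - \frac{3552309 \sqrt{2343970}}{2343970} - \frac{4128367 i \sqrt{374}}{374}$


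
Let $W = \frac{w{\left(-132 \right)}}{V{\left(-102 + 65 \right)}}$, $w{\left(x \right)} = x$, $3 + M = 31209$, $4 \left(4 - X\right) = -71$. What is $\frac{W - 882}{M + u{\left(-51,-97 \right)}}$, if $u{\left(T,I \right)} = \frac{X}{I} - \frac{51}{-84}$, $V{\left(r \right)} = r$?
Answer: $- \frac{11034429}{391998979} \approx -0.028149$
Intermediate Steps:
$X = \frac{87}{4}$ ($X = 4 - - \frac{71}{4} = 4 + \frac{71}{4} = \frac{87}{4} \approx 21.75$)
$M = 31206$ ($M = -3 + 31209 = 31206$)
$W = \frac{132}{37}$ ($W = - \frac{132}{-102 + 65} = - \frac{132}{-37} = \left(-132\right) \left(- \frac{1}{37}\right) = \frac{132}{37} \approx 3.5676$)
$u{\left(T,I \right)} = \frac{17}{28} + \frac{87}{4 I}$ ($u{\left(T,I \right)} = \frac{87}{4 I} - \frac{51}{-84} = \frac{87}{4 I} - - \frac{17}{28} = \frac{87}{4 I} + \frac{17}{28} = \frac{17}{28} + \frac{87}{4 I}$)
$\frac{W - 882}{M + u{\left(-51,-97 \right)}} = \frac{\frac{132}{37} - 882}{31206 + \frac{609 + 17 \left(-97\right)}{28 \left(-97\right)}} = - \frac{32502}{37 \left(31206 + \frac{1}{28} \left(- \frac{1}{97}\right) \left(609 - 1649\right)\right)} = - \frac{32502}{37 \left(31206 + \frac{1}{28} \left(- \frac{1}{97}\right) \left(-1040\right)\right)} = - \frac{32502}{37 \left(31206 + \frac{260}{679}\right)} = - \frac{32502}{37 \cdot \frac{21189134}{679}} = \left(- \frac{32502}{37}\right) \frac{679}{21189134} = - \frac{11034429}{391998979}$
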